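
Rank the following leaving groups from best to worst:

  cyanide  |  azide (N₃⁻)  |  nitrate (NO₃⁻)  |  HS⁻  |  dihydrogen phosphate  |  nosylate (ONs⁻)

nosylate (ONs⁻) > nitrate (NO₃⁻) > dihydrogen phosphate > azide (N₃⁻) > HS⁻ > cyanide

Leaving-group ability tracks the stability of the departed species; conjugate-acid pKₐ is the usual yardstick (lower pKₐ → better LG).
nosylate (ONs⁻): pKₐ(p-O₂NC₆H₄SO₃H) ≈ -3.5
nitrate (NO₃⁻): pKₐ(HNO₃) ≈ -1.3
dihydrogen phosphate: pKₐ(H₃PO₄) ≈ 2.1
azide (N₃⁻): pKₐ(HN₃) ≈ 4.7
HS⁻: pKₐ(H₂S) ≈ 7
cyanide: pKₐ(HCN) ≈ 9.2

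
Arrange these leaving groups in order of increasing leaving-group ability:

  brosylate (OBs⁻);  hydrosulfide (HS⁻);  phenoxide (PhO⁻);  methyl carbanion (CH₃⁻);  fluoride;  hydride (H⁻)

methyl carbanion (CH₃⁻) < hydride (H⁻) < phenoxide (PhO⁻) < hydrosulfide (HS⁻) < fluoride < brosylate (OBs⁻)

Rank by basicity of the departing species: weakest base leaves most easily.
brosylate (OBs⁻): pKₐ(p-BrC₆H₄SO₃H) ≈ -2.8 — arenesulfonate with a p-bromo substituent
fluoride: pKₐ(HF) ≈ 3.2
hydrosulfide (HS⁻): pKₐ(H₂S) ≈ 7 — larger and more polarisable than the oxygen analogue
phenoxide (PhO⁻): pKₐ(C₆H₅OH (phenol)) ≈ 10
hydride (H⁻): pKₐ(H₂) ≈ 36
methyl carbanion (CH₃⁻): pKₐ(CH₄) ≈ 48 — unstabilised carbanion; the worst conceivable leaving group
The question asks for worst first, so the sequence is read in increasing leaving-group ability.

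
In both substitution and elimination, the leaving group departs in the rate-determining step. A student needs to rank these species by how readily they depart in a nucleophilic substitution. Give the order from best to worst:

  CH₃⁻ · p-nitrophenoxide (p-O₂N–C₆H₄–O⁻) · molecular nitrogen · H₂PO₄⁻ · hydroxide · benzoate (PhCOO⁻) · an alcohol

molecular nitrogen > an alcohol > H₂PO₄⁻ > benzoate (PhCOO⁻) > p-nitrophenoxide (p-O₂N–C₆H₄–O⁻) > hydroxide > CH₃⁻

The more stable X⁻ (or X) is on its own — i.e. the weaker a base it is — the better a leaving group it makes.
molecular nitrogen: no meaningful conjugate acid; N₂ departs as an exceptionally stable neutral molecule
an alcohol: pKₐ(R'OH₂⁺) ≈ -2.4 — neutral; leaves from a protonated ether (an oxonium ion, R–O(H)R'⁺)
H₂PO₄⁻: pKₐ(H₃PO₄) ≈ 2.1
benzoate (PhCOO⁻): pKₐ(C₆H₅COOH) ≈ 4.2 — aryl carboxylate
p-nitrophenoxide (p-O₂N–C₆H₄–O⁻): pKₐ(p-nitrophenol) ≈ 7.2 — nitro group delocalises the charge; the classic chromogenic LG
hydroxide: pKₐ(H₂O) ≈ 15.7 — strong base; essentially never leaves without prior activation
CH₃⁻: pKₐ(CH₄) ≈ 48 — unstabilised carbanion; the worst conceivable leaving group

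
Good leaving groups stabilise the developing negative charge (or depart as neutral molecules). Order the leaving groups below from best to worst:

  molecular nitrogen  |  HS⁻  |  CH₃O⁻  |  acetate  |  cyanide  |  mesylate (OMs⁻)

molecular nitrogen > mesylate (OMs⁻) > acetate > HS⁻ > cyanide > CH₃O⁻

Rank by basicity of the departing species: weakest base leaves most easily.
molecular nitrogen: no meaningful conjugate acid; N₂ departs as an exceptionally stable neutral molecule
mesylate (OMs⁻): pKₐ(CH₃SO₃H (MsOH)) ≈ -1.9
acetate: pKₐ(CH₃COOH) ≈ 4.8
HS⁻: pKₐ(H₂S) ≈ 7 — larger and more polarisable than the oxygen analogue
cyanide: pKₐ(HCN) ≈ 9.2
CH₃O⁻: pKₐ(CH₃OH) ≈ 15.5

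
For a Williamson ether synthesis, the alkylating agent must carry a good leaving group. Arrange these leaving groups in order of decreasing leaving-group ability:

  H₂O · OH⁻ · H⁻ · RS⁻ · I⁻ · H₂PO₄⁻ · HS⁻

The more stable X⁻ (or X) is on its own — i.e. the weaker a base it is — the better a leaving group it makes.
I⁻: pKₐ(HI) ≈ -10
H₂O: pKₐ(H₃O⁺) ≈ -1.7
H₂PO₄⁻: pKₐ(H₃PO₄) ≈ 2.1
HS⁻: pKₐ(H₂S) ≈ 7
RS⁻: pKₐ(RSH (a thiol)) ≈ 10.5
OH⁻: pKₐ(H₂O) ≈ 15.7
H⁻: pKₐ(H₂) ≈ 36

I⁻ > H₂O > H₂PO₄⁻ > HS⁻ > RS⁻ > OH⁻ > H⁻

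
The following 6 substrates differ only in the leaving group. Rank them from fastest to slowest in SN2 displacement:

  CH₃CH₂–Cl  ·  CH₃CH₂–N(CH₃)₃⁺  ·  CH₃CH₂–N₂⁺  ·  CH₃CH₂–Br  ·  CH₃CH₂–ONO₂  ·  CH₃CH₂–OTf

With the same alkyl group throughout, only the leaving group differentiates the rates.
Leaving-group ability tracks the stability of the departed species; conjugate-acid pKₐ is the usual yardstick (lower pKₐ → better LG).
CH₃CH₂–N₂⁺ loses N₂: no meaningful conjugate acid; N₂ departs as an exceptionally stable neutral molecule
CH₃CH₂–OTf loses OTf⁻: pKₐ(CF₃SO₃H (triflic acid)) ≈ -14
CH₃CH₂–Br loses Br⁻: pKₐ(HBr) ≈ -9
CH₃CH₂–Cl loses Cl⁻: pKₐ(HCl) ≈ -7
CH₃CH₂–ONO₂ loses NO₃⁻: pKₐ(HNO₃) ≈ -1.3
CH₃CH₂–N(CH₃)₃⁺ loses NR'₃: pKₐ(R'₃NH⁺) ≈ 10.7

CH₃CH₂–N₂⁺ > CH₃CH₂–OTf > CH₃CH₂–Br > CH₃CH₂–Cl > CH₃CH₂–ONO₂ > CH₃CH₂–N(CH₃)₃⁺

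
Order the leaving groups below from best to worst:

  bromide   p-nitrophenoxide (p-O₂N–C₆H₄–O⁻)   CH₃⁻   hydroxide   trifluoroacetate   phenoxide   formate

The more stable X⁻ (or X) is on its own — i.e. the weaker a base it is — the better a leaving group it makes.
bromide: pKₐ(HBr) ≈ -9
trifluoroacetate: pKₐ(CF₃COOH) ≈ 0.2 — strongly electron-withdrawing CF₃ stabilises the carboxylate
formate: pKₐ(HCOOH) ≈ 3.8 — resonance-stabilised carboxylate
p-nitrophenoxide (p-O₂N–C₆H₄–O⁻): pKₐ(p-nitrophenol) ≈ 7.2 — nitro group delocalises the charge; the classic chromogenic LG
phenoxide: pKₐ(C₆H₅OH (phenol)) ≈ 10 — resonance into the ring helps, but still a poor LG
hydroxide: pKₐ(H₂O) ≈ 15.7 — strong base; essentially never leaves without prior activation
CH₃⁻: pKₐ(CH₄) ≈ 48

bromide > trifluoroacetate > formate > p-nitrophenoxide (p-O₂N–C₆H₄–O⁻) > phenoxide > hydroxide > CH₃⁻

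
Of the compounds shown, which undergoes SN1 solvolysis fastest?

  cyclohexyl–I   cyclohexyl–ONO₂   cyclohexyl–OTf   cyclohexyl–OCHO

Identical carbon frameworks mean the comparison reduces to leaving-group quality.
A good leaving group is a weak base: the lower the pKₐ of its conjugate acid, the more readily it departs.
cyclohexyl–OTf loses OTf⁻: pKₐ(CF₃SO₃H (triflic acid)) ≈ -14
cyclohexyl–I loses I⁻: pKₐ(HI) ≈ -10
cyclohexyl–ONO₂ loses NO₃⁻: pKₐ(HNO₃) ≈ -1.3
cyclohexyl–OCHO loses HCOO⁻: pKₐ(HCOOH) ≈ 3.8

cyclohexyl–OTf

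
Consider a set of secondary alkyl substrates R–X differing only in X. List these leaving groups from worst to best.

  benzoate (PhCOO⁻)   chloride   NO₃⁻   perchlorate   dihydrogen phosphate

benzoate (PhCOO⁻) < dihydrogen phosphate < NO₃⁻ < chloride < perchlorate

perchlorate: pKₐ(HClO₄) ≈ -10
chloride: pKₐ(HCl) ≈ -7
NO₃⁻: pKₐ(HNO₃) ≈ -1.3
dihydrogen phosphate: pKₐ(H₃PO₄) ≈ 2.1
benzoate (PhCOO⁻): pKₐ(C₆H₅COOH) ≈ 4.2
The question asks for worst first, so the sequence is read in increasing leaving-group ability.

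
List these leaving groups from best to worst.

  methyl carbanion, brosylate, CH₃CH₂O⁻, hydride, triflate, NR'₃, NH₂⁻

triflate > brosylate > NR'₃ > CH₃CH₂O⁻ > hydride > NH₂⁻ > methyl carbanion

A good leaving group is a weak base: the lower the pKₐ of its conjugate acid, the more readily it departs.
triflate: pKₐ(CF₃SO₃H (triflic acid)) ≈ -14
brosylate: pKₐ(p-BrC₆H₄SO₃H) ≈ -2.8
NR'₃: pKₐ(R'₃NH⁺) ≈ 10.7
CH₃CH₂O⁻: pKₐ(CH₃CH₂OH) ≈ 16
hydride: pKₐ(H₂) ≈ 36
NH₂⁻: pKₐ(NH₃) ≈ 38
methyl carbanion: pKₐ(CH₄) ≈ 48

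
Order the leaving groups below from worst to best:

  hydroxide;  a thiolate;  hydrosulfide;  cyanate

hydroxide < a thiolate < hydrosulfide < cyanate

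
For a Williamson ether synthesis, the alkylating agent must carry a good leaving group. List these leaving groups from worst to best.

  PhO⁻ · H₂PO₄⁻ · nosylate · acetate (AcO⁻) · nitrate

A good leaving group is a weak base: the lower the pKₐ of its conjugate acid, the more readily it departs.
nosylate: pKₐ(p-O₂NC₆H₄SO₃H) ≈ -3.5
nitrate: pKₐ(HNO₃) ≈ -1.3
H₂PO₄⁻: pKₐ(H₃PO₄) ≈ 2.1
acetate (AcO⁻): pKₐ(CH₃COOH) ≈ 4.8
PhO⁻: pKₐ(C₆H₅OH (phenol)) ≈ 10
The question asks for worst first, so the sequence is read in increasing leaving-group ability.

PhO⁻ < acetate (AcO⁻) < H₂PO₄⁻ < nitrate < nosylate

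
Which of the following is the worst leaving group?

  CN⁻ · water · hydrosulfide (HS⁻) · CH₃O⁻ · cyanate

A good leaving group is a weak base: the lower the pKₐ of its conjugate acid, the more readily it departs.
water: pKₐ(H₃O⁺) ≈ -1.7
cyanate: pKₐ(HOCN) ≈ 3.5
hydrosulfide (HS⁻): pKₐ(H₂S) ≈ 7
CN⁻: pKₐ(HCN) ≈ 9.2
CH₃O⁻: pKₐ(CH₃OH) ≈ 15.5

CH₃O⁻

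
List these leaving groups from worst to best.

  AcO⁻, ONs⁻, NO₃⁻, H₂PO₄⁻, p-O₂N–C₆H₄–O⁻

Leaving-group ability tracks the stability of the departed species; conjugate-acid pKₐ is the usual yardstick (lower pKₐ → better LG).
ONs⁻: pKₐ(p-O₂NC₆H₄SO₃H) ≈ -3.5 — p-nitro group further stabilises the sulfonate
NO₃⁻: pKₐ(HNO₃) ≈ -1.3
H₂PO₄⁻: pKₐ(H₃PO₄) ≈ 2.1 — moderate base; biological leaving group after further activation
AcO⁻: pKₐ(CH₃COOH) ≈ 4.8 — resonance-stabilised but still a weak base
p-O₂N–C₆H₄–O⁻: pKₐ(p-nitrophenol) ≈ 7.2
Listed from poorest to best leaving group as asked.

p-O₂N–C₆H₄–O⁻ < AcO⁻ < H₂PO₄⁻ < NO₃⁻ < ONs⁻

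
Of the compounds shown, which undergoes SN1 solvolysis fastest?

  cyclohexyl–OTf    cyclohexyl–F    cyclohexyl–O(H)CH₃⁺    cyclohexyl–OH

cyclohexyl–OTf

Same R in every case — rank the leaving groups.
Leaving-group ability tracks the stability of the departed species; conjugate-acid pKₐ is the usual yardstick (lower pKₐ → better LG).
cyclohexyl–OTf loses OTf⁻: pKₐ(CF₃SO₃H (triflic acid)) ≈ -14
cyclohexyl–O(H)CH₃⁺ loses R'OH: pKₐ(R'OH₂⁺) ≈ -2.4
cyclohexyl–F loses F⁻: pKₐ(HF) ≈ 3.2
cyclohexyl–OH loses OH⁻: pKₐ(H₂O) ≈ 15.7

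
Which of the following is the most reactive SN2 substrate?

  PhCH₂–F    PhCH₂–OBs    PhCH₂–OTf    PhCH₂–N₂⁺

PhCH₂–N₂⁺

With the same alkyl group throughout, only the leaving group differentiates the rates.
A good leaving group is a weak base: the lower the pKₐ of its conjugate acid, the more readily it departs.
PhCH₂–N₂⁺ loses N₂: no meaningful conjugate acid; N₂ departs as an exceptionally stable neutral molecule
PhCH₂–OTf loses OTf⁻: pKₐ(CF₃SO₃H (triflic acid)) ≈ -14
PhCH₂–OBs loses OBs⁻: pKₐ(p-BrC₆H₄SO₃H) ≈ -2.8
PhCH₂–F loses F⁻: pKₐ(HF) ≈ 3.2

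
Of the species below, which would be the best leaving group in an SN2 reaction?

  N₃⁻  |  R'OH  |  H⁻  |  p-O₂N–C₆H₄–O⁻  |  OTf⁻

The more stable X⁻ (or X) is on its own — i.e. the weaker a base it is — the better a leaving group it makes.
OTf⁻: pKₐ(CF₃SO₃H (triflic acid)) ≈ -14
R'OH: pKₐ(R'OH₂⁺) ≈ -2.4
N₃⁻: pKₐ(HN₃) ≈ 4.7
p-O₂N–C₆H₄–O⁻: pKₐ(p-nitrophenol) ≈ 7.2
H⁻: pKₐ(H₂) ≈ 36

OTf⁻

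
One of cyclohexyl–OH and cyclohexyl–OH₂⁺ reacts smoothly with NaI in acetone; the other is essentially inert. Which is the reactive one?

cyclohexyl–OH₂⁺

From cyclohexyl–OH the departing group would be OH⁻ (pKₐ(H₂O) ≈ 15.7). Strong base; essentially never leaves without prior activation.
From cyclohexyl–OH₂⁺ the leaving group is H₂O (pKₐ(H₃O⁺) ≈ -1.7). Neutral; leaves from a protonated alcohol (R–OH₂⁺).
(In practice cyclohexyl–OH₂⁺ is made from cyclohexyl–OH by protonation with strong acid, converting the leaving group from hydroxide to neutral water.)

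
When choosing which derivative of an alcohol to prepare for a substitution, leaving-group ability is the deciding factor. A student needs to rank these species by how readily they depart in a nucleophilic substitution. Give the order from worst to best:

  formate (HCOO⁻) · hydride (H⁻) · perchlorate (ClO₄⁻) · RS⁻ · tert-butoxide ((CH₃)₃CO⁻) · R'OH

hydride (H⁻) < tert-butoxide ((CH₃)₃CO⁻) < RS⁻ < formate (HCOO⁻) < R'OH < perchlorate (ClO₄⁻)

A good leaving group is a weak base: the lower the pKₐ of its conjugate acid, the more readily it departs.
perchlorate (ClO₄⁻): pKₐ(HClO₄) ≈ -10
R'OH: pKₐ(R'OH₂⁺) ≈ -2.4
formate (HCOO⁻): pKₐ(HCOOH) ≈ 3.8
RS⁻: pKₐ(RSH (a thiol)) ≈ 10.5
tert-butoxide ((CH₃)₃CO⁻): pKₐ(t-BuOH) ≈ 18
hydride (H⁻): pKₐ(H₂) ≈ 36
Listed from poorest to best leaving group as asked.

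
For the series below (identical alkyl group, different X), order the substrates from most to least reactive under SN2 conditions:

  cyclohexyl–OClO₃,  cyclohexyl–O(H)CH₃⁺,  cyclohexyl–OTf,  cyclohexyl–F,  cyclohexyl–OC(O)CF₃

cyclohexyl–OTf > cyclohexyl–OClO₃ > cyclohexyl–O(H)CH₃⁺ > cyclohexyl–OC(O)CF₃ > cyclohexyl–F

Identical carbon frameworks mean the comparison reduces to leaving-group quality.
The more stable X⁻ (or X) is on its own — i.e. the weaker a base it is — the better a leaving group it makes.
cyclohexyl–OTf loses OTf⁻: pKₐ(CF₃SO₃H (triflic acid)) ≈ -14
cyclohexyl–OClO₃ loses ClO₄⁻: pKₐ(HClO₄) ≈ -10
cyclohexyl–O(H)CH₃⁺ loses R'OH: pKₐ(R'OH₂⁺) ≈ -2.4
cyclohexyl–OC(O)CF₃ loses CF₃COO⁻: pKₐ(CF₃COOH) ≈ 0.2
cyclohexyl–F loses F⁻: pKₐ(HF) ≈ 3.2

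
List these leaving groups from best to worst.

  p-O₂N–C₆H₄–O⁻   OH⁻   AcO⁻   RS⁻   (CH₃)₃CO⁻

AcO⁻ > p-O₂N–C₆H₄–O⁻ > RS⁻ > OH⁻ > (CH₃)₃CO⁻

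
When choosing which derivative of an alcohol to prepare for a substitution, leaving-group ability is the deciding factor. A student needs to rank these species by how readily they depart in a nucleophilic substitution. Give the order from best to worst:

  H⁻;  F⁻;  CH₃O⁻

F⁻: pKₐ(HF) ≈ 3.2
CH₃O⁻: pKₐ(CH₃OH) ≈ 15.5 — strong base; alkoxides do not leave unassisted
H⁻: pKₐ(H₂) ≈ 36 — extremely strong base; leaves only in special hydride-transfer contexts

F⁻ > CH₃O⁻ > H⁻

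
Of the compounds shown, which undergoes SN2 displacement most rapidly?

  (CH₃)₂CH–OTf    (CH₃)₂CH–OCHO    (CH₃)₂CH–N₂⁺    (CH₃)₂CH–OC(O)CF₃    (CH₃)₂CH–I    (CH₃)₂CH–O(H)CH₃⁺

(CH₃)₂CH–N₂⁺

Identical carbon frameworks mean the comparison reduces to leaving-group quality.
Leaving-group ability tracks the stability of the departed species; conjugate-acid pKₐ is the usual yardstick (lower pKₐ → better LG).
(CH₃)₂CH–N₂⁺ loses N₂: no meaningful conjugate acid; N₂ departs as an exceptionally stable neutral molecule
(CH₃)₂CH–OTf loses OTf⁻: pKₐ(CF₃SO₃H (triflic acid)) ≈ -14
(CH₃)₂CH–I loses I⁻: pKₐ(HI) ≈ -10
(CH₃)₂CH–O(H)CH₃⁺ loses R'OH: pKₐ(R'OH₂⁺) ≈ -2.4
(CH₃)₂CH–OC(O)CF₃ loses CF₃COO⁻: pKₐ(CF₃COOH) ≈ 0.2
(CH₃)₂CH–OCHO loses HCOO⁻: pKₐ(HCOOH) ≈ 3.8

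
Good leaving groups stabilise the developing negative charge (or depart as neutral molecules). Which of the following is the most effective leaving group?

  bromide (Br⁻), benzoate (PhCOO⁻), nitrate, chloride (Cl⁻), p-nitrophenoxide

bromide (Br⁻)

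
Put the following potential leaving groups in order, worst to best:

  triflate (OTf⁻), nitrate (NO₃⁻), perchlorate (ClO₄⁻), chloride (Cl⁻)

Rank by basicity of the departing species: weakest base leaves most easily.
triflate (OTf⁻): pKₐ(CF₃SO₃H (triflic acid)) ≈ -14 — charge spread over three oxygens and a CF₃ group; the premier leaving group in synthesis
perchlorate (ClO₄⁻): pKₐ(HClO₄) ≈ -10 — extremely weak base; rarely used for safety reasons
chloride (Cl⁻): pKₐ(HCl) ≈ -7 — moderately weak base
nitrate (NO₃⁻): pKₐ(HNO₃) ≈ -1.3
Reversing gives the worst-to-best order requested.

nitrate (NO₃⁻) < chloride (Cl⁻) < perchlorate (ClO₄⁻) < triflate (OTf⁻)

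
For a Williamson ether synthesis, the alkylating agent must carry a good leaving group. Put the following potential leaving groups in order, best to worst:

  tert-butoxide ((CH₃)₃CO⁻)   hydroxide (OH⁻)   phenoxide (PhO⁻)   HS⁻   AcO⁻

Rank by basicity of the departing species: weakest base leaves most easily.
AcO⁻: pKₐ(CH₃COOH) ≈ 4.8
HS⁻: pKₐ(H₂S) ≈ 7 — larger and more polarisable than the oxygen analogue
phenoxide (PhO⁻): pKₐ(C₆H₅OH (phenol)) ≈ 10 — resonance into the ring helps, but still a poor LG
hydroxide (OH⁻): pKₐ(H₂O) ≈ 15.7 — strong base; essentially never leaves without prior activation
tert-butoxide ((CH₃)₃CO⁻): pKₐ(t-BuOH) ≈ 18 — bulky, strongly basic alkoxide

AcO⁻ > HS⁻ > phenoxide (PhO⁻) > hydroxide (OH⁻) > tert-butoxide ((CH₃)₃CO⁻)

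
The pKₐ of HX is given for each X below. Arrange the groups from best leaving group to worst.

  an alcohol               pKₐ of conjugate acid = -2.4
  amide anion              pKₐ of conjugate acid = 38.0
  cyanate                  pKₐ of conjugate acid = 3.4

Lower conjugate-acid pKₐ ⇒ weaker base ⇒ better leaving group.
Sorting by the given values: an alcohol (-2.4), cyanate (3.4), amide anion (38.0).

an alcohol > cyanate > amide anion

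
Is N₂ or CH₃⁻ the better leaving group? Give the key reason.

N₂

N₂ is the better leaving group.
N₂ is the ultimate leaving group — it departs as an exceptionally stable neutral molecule, whereas CH₃⁻ (pKₐ(CH₄) ≈ 48) is far more basic.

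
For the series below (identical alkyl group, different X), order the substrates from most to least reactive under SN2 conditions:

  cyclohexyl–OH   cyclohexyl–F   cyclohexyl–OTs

With the same alkyl group throughout, only the leaving group differentiates the rates.
Leaving-group ability tracks the stability of the departed species; conjugate-acid pKₐ is the usual yardstick (lower pKₐ → better LG).
cyclohexyl–OTs loses OTs⁻: pKₐ(p-CH₃C₆H₄SO₃H (TsOH)) ≈ -2.8
cyclohexyl–F loses F⁻: pKₐ(HF) ≈ 3.2
cyclohexyl–OH loses OH⁻: pKₐ(H₂O) ≈ 15.7

cyclohexyl–OTs > cyclohexyl–F > cyclohexyl–OH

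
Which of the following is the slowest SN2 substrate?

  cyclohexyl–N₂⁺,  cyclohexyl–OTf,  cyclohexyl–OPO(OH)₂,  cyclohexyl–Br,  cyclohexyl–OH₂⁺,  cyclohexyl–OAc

cyclohexyl–OAc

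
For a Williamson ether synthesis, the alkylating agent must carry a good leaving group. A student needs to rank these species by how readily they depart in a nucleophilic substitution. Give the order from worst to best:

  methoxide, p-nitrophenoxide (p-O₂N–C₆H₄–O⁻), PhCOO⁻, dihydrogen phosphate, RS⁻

Leaving-group ability tracks the stability of the departed species; conjugate-acid pKₐ is the usual yardstick (lower pKₐ → better LG).
dihydrogen phosphate: pKₐ(H₃PO₄) ≈ 2.1 — moderate base; biological leaving group after further activation
PhCOO⁻: pKₐ(C₆H₅COOH) ≈ 4.2 — aryl carboxylate
p-nitrophenoxide (p-O₂N–C₆H₄–O⁻): pKₐ(p-nitrophenol) ≈ 7.2 — nitro group delocalises the charge; the classic chromogenic LG
RS⁻: pKₐ(RSH (a thiol)) ≈ 10.5
methoxide: pKₐ(CH₃OH) ≈ 15.5 — strong base; alkoxides do not leave unassisted
The question asks for worst first, so the sequence is read in increasing leaving-group ability.

methoxide < RS⁻ < p-nitrophenoxide (p-O₂N–C₆H₄–O⁻) < PhCOO⁻ < dihydrogen phosphate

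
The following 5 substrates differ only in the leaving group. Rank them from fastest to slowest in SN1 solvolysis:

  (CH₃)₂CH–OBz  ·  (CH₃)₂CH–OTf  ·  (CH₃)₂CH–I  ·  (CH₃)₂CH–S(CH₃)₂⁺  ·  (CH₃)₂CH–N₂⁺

(CH₃)₂CH–N₂⁺ > (CH₃)₂CH–OTf > (CH₃)₂CH–I > (CH₃)₂CH–S(CH₃)₂⁺ > (CH₃)₂CH–OBz

The skeletons are identical, so relative rate is governed entirely by leaving-group ability.
The more stable X⁻ (or X) is on its own — i.e. the weaker a base it is — the better a leaving group it makes.
(CH₃)₂CH–N₂⁺ loses N₂: no meaningful conjugate acid; N₂ departs as an exceptionally stable neutral molecule
(CH₃)₂CH–OTf loses OTf⁻: pKₐ(CF₃SO₃H (triflic acid)) ≈ -14
(CH₃)₂CH–I loses I⁻: pKₐ(HI) ≈ -10
(CH₃)₂CH–S(CH₃)₂⁺ loses SR'₂: pKₐ(R'₂SH⁺) ≈ -7
(CH₃)₂CH–OBz loses PhCOO⁻: pKₐ(C₆H₅COOH) ≈ 4.2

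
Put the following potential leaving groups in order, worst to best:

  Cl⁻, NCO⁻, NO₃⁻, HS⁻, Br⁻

A good leaving group is a weak base: the lower the pKₐ of its conjugate acid, the more readily it departs.
Br⁻: pKₐ(HBr) ≈ -9
Cl⁻: pKₐ(HCl) ≈ -7 — moderately weak base
NO₃⁻: pKₐ(HNO₃) ≈ -1.3
NCO⁻: pKₐ(HOCN) ≈ 3.5
HS⁻: pKₐ(H₂S) ≈ 7
Reversing gives the worst-to-best order requested.

HS⁻ < NCO⁻ < NO₃⁻ < Cl⁻ < Br⁻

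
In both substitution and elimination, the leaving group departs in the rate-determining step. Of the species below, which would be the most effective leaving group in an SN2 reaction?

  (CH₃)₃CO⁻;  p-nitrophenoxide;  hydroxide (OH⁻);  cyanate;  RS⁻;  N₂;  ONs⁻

N₂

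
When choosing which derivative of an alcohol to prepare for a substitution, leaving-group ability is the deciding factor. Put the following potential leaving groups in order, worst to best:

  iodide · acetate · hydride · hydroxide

hydride < hydroxide < acetate < iodide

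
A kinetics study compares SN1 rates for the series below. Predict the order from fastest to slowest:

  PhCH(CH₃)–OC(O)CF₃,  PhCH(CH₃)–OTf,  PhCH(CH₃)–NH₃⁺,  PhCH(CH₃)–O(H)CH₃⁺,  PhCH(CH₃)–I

With the same alkyl group throughout, only the leaving group differentiates the rates.
A good leaving group is a weak base: the lower the pKₐ of its conjugate acid, the more readily it departs.
PhCH(CH₃)–OTf loses OTf⁻: pKₐ(CF₃SO₃H (triflic acid)) ≈ -14
PhCH(CH₃)–I loses I⁻: pKₐ(HI) ≈ -10
PhCH(CH₃)–O(H)CH₃⁺ loses R'OH: pKₐ(R'OH₂⁺) ≈ -2.4
PhCH(CH₃)–OC(O)CF₃ loses CF₃COO⁻: pKₐ(CF₃COOH) ≈ 0.2
PhCH(CH₃)–NH₃⁺ loses NH₃: pKₐ(NH₄⁺) ≈ 9.2

PhCH(CH₃)–OTf > PhCH(CH₃)–I > PhCH(CH₃)–O(H)CH₃⁺ > PhCH(CH₃)–OC(O)CF₃ > PhCH(CH₃)–NH₃⁺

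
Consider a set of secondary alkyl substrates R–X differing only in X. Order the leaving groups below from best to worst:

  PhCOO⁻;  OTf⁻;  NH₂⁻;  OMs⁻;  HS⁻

OTf⁻: pKₐ(CF₃SO₃H (triflic acid)) ≈ -14 — charge spread over three oxygens and a CF₃ group; the premier leaving group in synthesis
OMs⁻: pKₐ(CH₃SO₃H (MsOH)) ≈ -1.9
PhCOO⁻: pKₐ(C₆H₅COOH) ≈ 4.2 — aryl carboxylate
HS⁻: pKₐ(H₂S) ≈ 7
NH₂⁻: pKₐ(NH₃) ≈ 38 — extremely strong base; never a leaving group

OTf⁻ > OMs⁻ > PhCOO⁻ > HS⁻ > NH₂⁻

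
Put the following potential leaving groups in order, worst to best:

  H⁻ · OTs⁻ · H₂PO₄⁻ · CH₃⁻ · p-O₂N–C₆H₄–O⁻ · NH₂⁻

CH₃⁻ < NH₂⁻ < H⁻ < p-O₂N–C₆H₄–O⁻ < H₂PO₄⁻ < OTs⁻

A good leaving group is a weak base: the lower the pKₐ of its conjugate acid, the more readily it departs.
OTs⁻: pKₐ(p-CH₃C₆H₄SO₃H (TsOH)) ≈ -2.8 — resonance-delocalised arenesulfonate
H₂PO₄⁻: pKₐ(H₃PO₄) ≈ 2.1
p-O₂N–C₆H₄–O⁻: pKₐ(p-nitrophenol) ≈ 7.2
H⁻: pKₐ(H₂) ≈ 36
NH₂⁻: pKₐ(NH₃) ≈ 38 — extremely strong base; never a leaving group
CH₃⁻: pKₐ(CH₄) ≈ 48 — unstabilised carbanion; the worst conceivable leaving group
Listed from poorest to best leaving group as asked.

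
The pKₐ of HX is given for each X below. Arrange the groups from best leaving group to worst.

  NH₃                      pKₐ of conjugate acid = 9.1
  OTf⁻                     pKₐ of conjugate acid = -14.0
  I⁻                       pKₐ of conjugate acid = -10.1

Lower conjugate-acid pKₐ ⇒ weaker base ⇒ better leaving group.
Sorting by the given values: OTf⁻ (-14.0), I⁻ (-10.1), NH₃ (9.1).

OTf⁻ > I⁻ > NH₃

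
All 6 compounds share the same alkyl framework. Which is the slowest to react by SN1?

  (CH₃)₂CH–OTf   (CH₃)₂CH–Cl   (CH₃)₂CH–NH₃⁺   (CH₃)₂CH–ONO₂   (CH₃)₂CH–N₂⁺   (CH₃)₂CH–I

(CH₃)₂CH–NH₃⁺

Identical carbon frameworks mean the comparison reduces to leaving-group quality.
Rank by basicity of the departing species: weakest base leaves most easily.
(CH₃)₂CH–N₂⁺ loses N₂: no meaningful conjugate acid; N₂ departs as an exceptionally stable neutral molecule
(CH₃)₂CH–OTf loses OTf⁻: pKₐ(CF₃SO₃H (triflic acid)) ≈ -14
(CH₃)₂CH–I loses I⁻: pKₐ(HI) ≈ -10
(CH₃)₂CH–Cl loses Cl⁻: pKₐ(HCl) ≈ -7
(CH₃)₂CH–ONO₂ loses NO₃⁻: pKₐ(HNO₃) ≈ -1.3
(CH₃)₂CH–NH₃⁺ loses NH₃: pKₐ(NH₄⁺) ≈ 9.2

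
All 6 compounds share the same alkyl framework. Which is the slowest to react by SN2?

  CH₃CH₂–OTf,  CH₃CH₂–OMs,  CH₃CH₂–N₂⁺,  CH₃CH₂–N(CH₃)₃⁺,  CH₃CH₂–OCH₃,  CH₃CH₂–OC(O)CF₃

CH₃CH₂–OCH₃

Identical carbon frameworks mean the comparison reduces to leaving-group quality.
A good leaving group is a weak base: the lower the pKₐ of its conjugate acid, the more readily it departs.
CH₃CH₂–N₂⁺ loses N₂: no meaningful conjugate acid; N₂ departs as an exceptionally stable neutral molecule
CH₃CH₂–OTf loses OTf⁻: pKₐ(CF₃SO₃H (triflic acid)) ≈ -14
CH₃CH₂–OMs loses OMs⁻: pKₐ(CH₃SO₃H (MsOH)) ≈ -1.9
CH₃CH₂–OC(O)CF₃ loses CF₃COO⁻: pKₐ(CF₃COOH) ≈ 0.2
CH₃CH₂–N(CH₃)₃⁺ loses NR'₃: pKₐ(R'₃NH⁺) ≈ 10.7
CH₃CH₂–OCH₃ loses CH₃O⁻: pKₐ(CH₃OH) ≈ 15.5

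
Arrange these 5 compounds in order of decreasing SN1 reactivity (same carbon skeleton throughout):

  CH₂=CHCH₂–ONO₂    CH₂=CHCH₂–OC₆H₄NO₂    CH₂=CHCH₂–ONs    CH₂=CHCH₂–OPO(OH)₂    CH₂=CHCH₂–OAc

Same R in every case — rank the leaving groups.
The more stable X⁻ (or X) is on its own — i.e. the weaker a base it is — the better a leaving group it makes.
CH₂=CHCH₂–ONs loses ONs⁻: pKₐ(p-O₂NC₆H₄SO₃H) ≈ -3.5
CH₂=CHCH₂–ONO₂ loses NO₃⁻: pKₐ(HNO₃) ≈ -1.3
CH₂=CHCH₂–OPO(OH)₂ loses H₂PO₄⁻: pKₐ(H₃PO₄) ≈ 2.1
CH₂=CHCH₂–OAc loses AcO⁻: pKₐ(CH₃COOH) ≈ 4.8
CH₂=CHCH₂–OC₆H₄NO₂ loses p-O₂N–C₆H₄–O⁻: pKₐ(p-nitrophenol) ≈ 7.2

CH₂=CHCH₂–ONs > CH₂=CHCH₂–ONO₂ > CH₂=CHCH₂–OPO(OH)₂ > CH₂=CHCH₂–OAc > CH₂=CHCH₂–OC₆H₄NO₂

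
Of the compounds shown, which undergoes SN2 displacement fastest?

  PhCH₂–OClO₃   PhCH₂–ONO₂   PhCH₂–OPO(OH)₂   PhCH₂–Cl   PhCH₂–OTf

PhCH₂–OTf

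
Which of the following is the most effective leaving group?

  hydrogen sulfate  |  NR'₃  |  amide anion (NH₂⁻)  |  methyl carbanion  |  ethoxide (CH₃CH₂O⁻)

hydrogen sulfate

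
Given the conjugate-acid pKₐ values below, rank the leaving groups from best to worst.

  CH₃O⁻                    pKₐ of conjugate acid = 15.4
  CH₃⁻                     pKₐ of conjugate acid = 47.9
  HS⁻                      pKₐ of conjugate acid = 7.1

Lower conjugate-acid pKₐ ⇒ weaker base ⇒ better leaving group.
Sorting by the given values: HS⁻ (7.1), CH₃O⁻ (15.4), CH₃⁻ (47.9).

HS⁻ > CH₃O⁻ > CH₃⁻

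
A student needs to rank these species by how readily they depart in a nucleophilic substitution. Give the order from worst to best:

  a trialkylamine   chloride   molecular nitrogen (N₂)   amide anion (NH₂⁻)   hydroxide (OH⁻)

amide anion (NH₂⁻) < hydroxide (OH⁻) < a trialkylamine < chloride < molecular nitrogen (N₂)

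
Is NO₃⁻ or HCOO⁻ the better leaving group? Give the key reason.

NO₃⁻ is the better leaving group.
pKₐ(HNO₃) ≈ -1.3 versus pKₐ(HCOOH) ≈ 3.8: NO₃⁻ is the much weaker base.
Resonance-delocalised over three oxygens.

NO₃⁻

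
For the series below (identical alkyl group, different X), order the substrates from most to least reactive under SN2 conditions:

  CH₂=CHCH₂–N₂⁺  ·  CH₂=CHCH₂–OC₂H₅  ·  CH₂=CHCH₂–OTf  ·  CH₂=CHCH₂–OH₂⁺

CH₂=CHCH₂–N₂⁺ > CH₂=CHCH₂–OTf > CH₂=CHCH₂–OH₂⁺ > CH₂=CHCH₂–OC₂H₅

Identical carbon frameworks mean the comparison reduces to leaving-group quality.
Rank by basicity of the departing species: weakest base leaves most easily.
CH₂=CHCH₂–N₂⁺ loses N₂: no meaningful conjugate acid; N₂ departs as an exceptionally stable neutral molecule
CH₂=CHCH₂–OTf loses OTf⁻: pKₐ(CF₃SO₃H (triflic acid)) ≈ -14
CH₂=CHCH₂–OH₂⁺ loses H₂O: pKₐ(H₃O⁺) ≈ -1.7
CH₂=CHCH₂–OC₂H₅ loses CH₃CH₂O⁻: pKₐ(CH₃CH₂OH) ≈ 16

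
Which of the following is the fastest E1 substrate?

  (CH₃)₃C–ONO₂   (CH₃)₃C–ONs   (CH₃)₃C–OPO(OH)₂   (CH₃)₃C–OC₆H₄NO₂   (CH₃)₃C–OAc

(CH₃)₃C–ONs

The skeletons are identical, so relative rate is governed entirely by leaving-group ability.
Leaving-group ability tracks the stability of the departed species; conjugate-acid pKₐ is the usual yardstick (lower pKₐ → better LG).
(CH₃)₃C–ONs loses ONs⁻: pKₐ(p-O₂NC₆H₄SO₃H) ≈ -3.5
(CH₃)₃C–ONO₂ loses NO₃⁻: pKₐ(HNO₃) ≈ -1.3
(CH₃)₃C–OPO(OH)₂ loses H₂PO₄⁻: pKₐ(H₃PO₄) ≈ 2.1
(CH₃)₃C–OAc loses AcO⁻: pKₐ(CH₃COOH) ≈ 4.8
(CH₃)₃C–OC₆H₄NO₂ loses p-O₂N–C₆H₄–O⁻: pKₐ(p-nitrophenol) ≈ 7.2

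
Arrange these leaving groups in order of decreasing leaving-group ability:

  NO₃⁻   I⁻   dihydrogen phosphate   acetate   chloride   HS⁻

I⁻ > chloride > NO₃⁻ > dihydrogen phosphate > acetate > HS⁻

Leaving-group ability tracks the stability of the departed species; conjugate-acid pKₐ is the usual yardstick (lower pKₐ → better LG).
I⁻: pKₐ(HI) ≈ -10 — large, highly polarisable; very weak base
chloride: pKₐ(HCl) ≈ -7 — moderately weak base
NO₃⁻: pKₐ(HNO₃) ≈ -1.3 — resonance-delocalised over three oxygens
dihydrogen phosphate: pKₐ(H₃PO₄) ≈ 2.1
acetate: pKₐ(CH₃COOH) ≈ 4.8 — resonance-stabilised but still a weak base
HS⁻: pKₐ(H₂S) ≈ 7 — larger and more polarisable than the oxygen analogue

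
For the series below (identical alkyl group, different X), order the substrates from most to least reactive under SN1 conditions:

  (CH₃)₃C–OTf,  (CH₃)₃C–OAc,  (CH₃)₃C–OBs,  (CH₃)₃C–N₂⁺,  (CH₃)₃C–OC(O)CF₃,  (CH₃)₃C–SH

Identical carbon frameworks mean the comparison reduces to leaving-group quality.
A good leaving group is a weak base: the lower the pKₐ of its conjugate acid, the more readily it departs.
(CH₃)₃C–N₂⁺ loses N₂: no meaningful conjugate acid; N₂ departs as an exceptionally stable neutral molecule
(CH₃)₃C–OTf loses OTf⁻: pKₐ(CF₃SO₃H (triflic acid)) ≈ -14
(CH₃)₃C–OBs loses OBs⁻: pKₐ(p-BrC₆H₄SO₃H) ≈ -2.8
(CH₃)₃C–OC(O)CF₃ loses CF₃COO⁻: pKₐ(CF₃COOH) ≈ 0.2
(CH₃)₃C–OAc loses AcO⁻: pKₐ(CH₃COOH) ≈ 4.8
(CH₃)₃C–SH loses HS⁻: pKₐ(H₂S) ≈ 7

(CH₃)₃C–N₂⁺ > (CH₃)₃C–OTf > (CH₃)₃C–OBs > (CH₃)₃C–OC(O)CF₃ > (CH₃)₃C–OAc > (CH₃)₃C–SH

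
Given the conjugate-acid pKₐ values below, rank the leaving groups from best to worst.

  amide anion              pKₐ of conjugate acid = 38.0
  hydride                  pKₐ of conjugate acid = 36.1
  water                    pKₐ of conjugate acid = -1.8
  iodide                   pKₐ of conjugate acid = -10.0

iodide > water > hydride > amide anion

Lower conjugate-acid pKₐ ⇒ weaker base ⇒ better leaving group.
Sorting by the given values: iodide (-10.0), water (-1.8), hydride (36.1), amide anion (38.0).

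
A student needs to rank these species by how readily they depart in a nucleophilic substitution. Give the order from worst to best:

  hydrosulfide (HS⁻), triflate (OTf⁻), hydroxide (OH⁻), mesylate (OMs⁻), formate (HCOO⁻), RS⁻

hydroxide (OH⁻) < RS⁻ < hydrosulfide (HS⁻) < formate (HCOO⁻) < mesylate (OMs⁻) < triflate (OTf⁻)

triflate (OTf⁻): pKₐ(CF₃SO₃H (triflic acid)) ≈ -14
mesylate (OMs⁻): pKₐ(CH₃SO₃H (MsOH)) ≈ -1.9
formate (HCOO⁻): pKₐ(HCOOH) ≈ 3.8
hydrosulfide (HS⁻): pKₐ(H₂S) ≈ 7
RS⁻: pKₐ(RSH (a thiol)) ≈ 10.5
hydroxide (OH⁻): pKₐ(H₂O) ≈ 15.7
Listed from poorest to best leaving group as asked.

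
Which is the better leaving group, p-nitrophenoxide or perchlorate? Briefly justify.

perchlorate

perchlorate is the better leaving group.
pKₐ(HClO₄) ≈ -10 versus pKₐ(p-nitrophenol) ≈ 7.2: perchlorate is the much weaker base.
Extremely weak base; rarely used for safety reasons.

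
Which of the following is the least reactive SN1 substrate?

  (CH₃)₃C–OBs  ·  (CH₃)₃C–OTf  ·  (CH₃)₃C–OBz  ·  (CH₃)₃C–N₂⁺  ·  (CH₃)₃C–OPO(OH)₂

(CH₃)₃C–OBz

Same R in every case — rank the leaving groups.
A good leaving group is a weak base: the lower the pKₐ of its conjugate acid, the more readily it departs.
(CH₃)₃C–N₂⁺ loses N₂: no meaningful conjugate acid; N₂ departs as an exceptionally stable neutral molecule
(CH₃)₃C–OTf loses OTf⁻: pKₐ(CF₃SO₃H (triflic acid)) ≈ -14
(CH₃)₃C–OBs loses OBs⁻: pKₐ(p-BrC₆H₄SO₃H) ≈ -2.8
(CH₃)₃C–OPO(OH)₂ loses H₂PO₄⁻: pKₐ(H₃PO₄) ≈ 2.1
(CH₃)₃C–OBz loses PhCOO⁻: pKₐ(C₆H₅COOH) ≈ 4.2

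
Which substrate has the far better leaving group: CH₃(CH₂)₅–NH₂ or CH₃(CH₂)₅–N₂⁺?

CH₃(CH₂)₅–N₂⁺

From CH₃(CH₂)₅–NH₂ the departing group would be NH₂⁻ (pKₐ(NH₃) ≈ 38). Extremely strong base; never a leaving group.
From CH₃(CH₂)₅–N₂⁺ the leaving group is N₂ (no meaningful conjugate acid; N₂ departs as an exceptionally stable neutral molecule).
(In practice CH₃(CH₂)₅–N₂⁺ is made from CH₃(CH₂)₅–NH₂ by diazotisation (NaNO₂ / HCl, 0 °C), generating a diazonium salt that expels N₂.)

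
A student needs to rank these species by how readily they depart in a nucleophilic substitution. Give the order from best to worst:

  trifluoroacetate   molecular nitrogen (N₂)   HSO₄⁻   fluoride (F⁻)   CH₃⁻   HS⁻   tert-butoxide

Leaving-group ability tracks the stability of the departed species; conjugate-acid pKₐ is the usual yardstick (lower pKₐ → better LG).
molecular nitrogen (N₂): no meaningful conjugate acid; N₂ departs as an exceptionally stable neutral molecule
HSO₄⁻: pKₐ(H₂SO₄) ≈ -3
trifluoroacetate: pKₐ(CF₃COOH) ≈ 0.2
fluoride (F⁻): pKₐ(HF) ≈ 3.2
HS⁻: pKₐ(H₂S) ≈ 7
tert-butoxide: pKₐ(t-BuOH) ≈ 18 — bulky, strongly basic alkoxide
CH₃⁻: pKₐ(CH₄) ≈ 48

molecular nitrogen (N₂) > HSO₄⁻ > trifluoroacetate > fluoride (F⁻) > HS⁻ > tert-butoxide > CH₃⁻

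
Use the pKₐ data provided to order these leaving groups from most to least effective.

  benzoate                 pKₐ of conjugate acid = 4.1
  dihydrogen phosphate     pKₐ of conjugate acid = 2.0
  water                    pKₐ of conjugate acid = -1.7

water > dihydrogen phosphate > benzoate

Lower conjugate-acid pKₐ ⇒ weaker base ⇒ better leaving group.
Sorting by the given values: water (-1.7), dihydrogen phosphate (2.0), benzoate (4.1).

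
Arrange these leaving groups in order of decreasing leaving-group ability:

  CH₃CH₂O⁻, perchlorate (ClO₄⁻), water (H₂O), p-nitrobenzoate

perchlorate (ClO₄⁻) > water (H₂O) > p-nitrobenzoate > CH₃CH₂O⁻

The more stable X⁻ (or X) is on its own — i.e. the weaker a base it is — the better a leaving group it makes.
perchlorate (ClO₄⁻): pKₐ(HClO₄) ≈ -10
water (H₂O): pKₐ(H₃O⁺) ≈ -1.7
p-nitrobenzoate: pKₐ(p-nitrobenzoic acid) ≈ 3.4
CH₃CH₂O⁻: pKₐ(CH₃CH₂OH) ≈ 16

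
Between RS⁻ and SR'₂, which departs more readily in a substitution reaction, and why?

SR'₂

SR'₂ is the better leaving group.
pKₐ(R'₂SH⁺) ≈ -7 versus pKₐ(RSH (a thiol)) ≈ 10.5: SR'₂ is the much weaker base.
Neutral; leaves from a sulfonium salt (R–SR'₂⁺).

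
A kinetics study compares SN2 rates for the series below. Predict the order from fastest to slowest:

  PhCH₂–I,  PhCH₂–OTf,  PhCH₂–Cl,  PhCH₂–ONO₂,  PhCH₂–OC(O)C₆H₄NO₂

Identical carbon frameworks mean the comparison reduces to leaving-group quality.
A good leaving group is a weak base: the lower the pKₐ of its conjugate acid, the more readily it departs.
PhCH₂–OTf loses OTf⁻: pKₐ(CF₃SO₃H (triflic acid)) ≈ -14
PhCH₂–I loses I⁻: pKₐ(HI) ≈ -10
PhCH₂–Cl loses Cl⁻: pKₐ(HCl) ≈ -7
PhCH₂–ONO₂ loses NO₃⁻: pKₐ(HNO₃) ≈ -1.3
PhCH₂–OC(O)C₆H₄NO₂ loses p-O₂N–C₆H₄–COO⁻: pKₐ(p-nitrobenzoic acid) ≈ 3.4

PhCH₂–OTf > PhCH₂–I > PhCH₂–Cl > PhCH₂–ONO₂ > PhCH₂–OC(O)C₆H₄NO₂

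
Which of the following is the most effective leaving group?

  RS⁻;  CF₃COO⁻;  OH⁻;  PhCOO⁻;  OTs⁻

OTs⁻

The more stable X⁻ (or X) is on its own — i.e. the weaker a base it is — the better a leaving group it makes.
OTs⁻: pKₐ(p-CH₃C₆H₄SO₃H (TsOH)) ≈ -2.8
CF₃COO⁻: pKₐ(CF₃COOH) ≈ 0.2
PhCOO⁻: pKₐ(C₆H₅COOH) ≈ 4.2
RS⁻: pKₐ(RSH (a thiol)) ≈ 10.5
OH⁻: pKₐ(H₂O) ≈ 15.7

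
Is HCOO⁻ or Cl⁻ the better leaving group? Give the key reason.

Cl⁻

Cl⁻ is the better leaving group.
pKₐ(HCl) ≈ -7 versus pKₐ(HCOOH) ≈ 3.8: Cl⁻ is the much weaker base.
Moderately weak base.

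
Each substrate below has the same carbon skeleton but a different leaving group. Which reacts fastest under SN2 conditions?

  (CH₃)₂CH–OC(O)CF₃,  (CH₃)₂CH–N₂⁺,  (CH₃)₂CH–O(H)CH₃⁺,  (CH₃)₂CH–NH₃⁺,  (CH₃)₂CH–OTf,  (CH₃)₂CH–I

Identical carbon frameworks mean the comparison reduces to leaving-group quality.
Leaving-group ability tracks the stability of the departed species; conjugate-acid pKₐ is the usual yardstick (lower pKₐ → better LG).
(CH₃)₂CH–N₂⁺ loses N₂: no meaningful conjugate acid; N₂ departs as an exceptionally stable neutral molecule
(CH₃)₂CH–OTf loses OTf⁻: pKₐ(CF₃SO₃H (triflic acid)) ≈ -14
(CH₃)₂CH–I loses I⁻: pKₐ(HI) ≈ -10
(CH₃)₂CH–O(H)CH₃⁺ loses R'OH: pKₐ(R'OH₂⁺) ≈ -2.4
(CH₃)₂CH–OC(O)CF₃ loses CF₃COO⁻: pKₐ(CF₃COOH) ≈ 0.2
(CH₃)₂CH–NH₃⁺ loses NH₃: pKₐ(NH₄⁺) ≈ 9.2

(CH₃)₂CH–N₂⁺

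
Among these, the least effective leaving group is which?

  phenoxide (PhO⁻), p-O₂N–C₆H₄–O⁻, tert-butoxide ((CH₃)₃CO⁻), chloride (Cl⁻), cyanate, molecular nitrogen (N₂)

tert-butoxide ((CH₃)₃CO⁻)

A good leaving group is a weak base: the lower the pKₐ of its conjugate acid, the more readily it departs.
molecular nitrogen (N₂): no meaningful conjugate acid; N₂ departs as an exceptionally stable neutral molecule
chloride (Cl⁻): pKₐ(HCl) ≈ -7
cyanate: pKₐ(HOCN) ≈ 3.5
p-O₂N–C₆H₄–O⁻: pKₐ(p-nitrophenol) ≈ 7.2
phenoxide (PhO⁻): pKₐ(C₆H₅OH (phenol)) ≈ 10
tert-butoxide ((CH₃)₃CO⁻): pKₐ(t-BuOH) ≈ 18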